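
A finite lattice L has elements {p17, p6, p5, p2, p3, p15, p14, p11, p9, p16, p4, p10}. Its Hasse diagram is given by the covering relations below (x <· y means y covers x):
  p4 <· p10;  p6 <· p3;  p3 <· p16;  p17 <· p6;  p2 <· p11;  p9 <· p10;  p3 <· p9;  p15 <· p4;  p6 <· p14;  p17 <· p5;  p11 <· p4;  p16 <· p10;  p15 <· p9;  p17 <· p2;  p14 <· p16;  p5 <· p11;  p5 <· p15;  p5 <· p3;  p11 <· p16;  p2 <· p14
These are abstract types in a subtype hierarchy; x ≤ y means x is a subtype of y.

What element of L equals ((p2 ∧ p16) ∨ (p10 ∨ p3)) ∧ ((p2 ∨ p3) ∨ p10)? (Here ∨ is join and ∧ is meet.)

p10

p2 ∧ p16 = p2
p10 ∨ p3 = p10
p2 ∨ p10 = p10
p2 ∨ p3 = p16
p16 ∨ p10 = p10
p10 ∧ p10 = p10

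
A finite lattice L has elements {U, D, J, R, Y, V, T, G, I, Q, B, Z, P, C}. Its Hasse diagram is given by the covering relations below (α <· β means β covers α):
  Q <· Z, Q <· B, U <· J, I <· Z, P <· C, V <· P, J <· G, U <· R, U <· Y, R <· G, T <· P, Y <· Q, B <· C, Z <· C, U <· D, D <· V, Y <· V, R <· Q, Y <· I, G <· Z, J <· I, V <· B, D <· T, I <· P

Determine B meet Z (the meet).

Common lower bounds of {B, Z}: Q, R, U, Y.
The greatest among these is Q.

Q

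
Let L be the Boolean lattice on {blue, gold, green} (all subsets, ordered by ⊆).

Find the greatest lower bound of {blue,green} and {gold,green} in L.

{green}

Common lower bounds of {{blue,green}, {gold,green}}: {green}, {}.
The greatest among these is {green}.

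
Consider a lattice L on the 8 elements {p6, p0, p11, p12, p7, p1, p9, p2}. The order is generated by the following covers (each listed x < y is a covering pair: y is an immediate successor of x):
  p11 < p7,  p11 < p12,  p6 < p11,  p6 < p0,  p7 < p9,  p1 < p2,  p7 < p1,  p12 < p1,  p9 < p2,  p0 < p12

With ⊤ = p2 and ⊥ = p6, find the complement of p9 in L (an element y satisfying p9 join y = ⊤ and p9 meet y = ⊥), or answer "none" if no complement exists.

p0

Need y with p9 ∨ y = p2 and p9 ∧ y = p6.
Checking each element gives: p0.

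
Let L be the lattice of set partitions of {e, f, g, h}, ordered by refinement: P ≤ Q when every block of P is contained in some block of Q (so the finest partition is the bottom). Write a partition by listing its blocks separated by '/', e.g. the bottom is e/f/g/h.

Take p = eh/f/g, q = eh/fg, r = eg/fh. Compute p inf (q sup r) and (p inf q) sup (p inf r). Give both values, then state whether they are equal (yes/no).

q sup r = efgh, so p inf (q sup r) = eh/f/g inf efgh = eh/f/g.
p inf q = eh/f/g and p inf r = e/f/g/h, so (p inf q) sup (p inf r) = eh/f/g sup e/f/g/h = eh/f/g.
Equal: yes.

eh/f/g; eh/f/g; yes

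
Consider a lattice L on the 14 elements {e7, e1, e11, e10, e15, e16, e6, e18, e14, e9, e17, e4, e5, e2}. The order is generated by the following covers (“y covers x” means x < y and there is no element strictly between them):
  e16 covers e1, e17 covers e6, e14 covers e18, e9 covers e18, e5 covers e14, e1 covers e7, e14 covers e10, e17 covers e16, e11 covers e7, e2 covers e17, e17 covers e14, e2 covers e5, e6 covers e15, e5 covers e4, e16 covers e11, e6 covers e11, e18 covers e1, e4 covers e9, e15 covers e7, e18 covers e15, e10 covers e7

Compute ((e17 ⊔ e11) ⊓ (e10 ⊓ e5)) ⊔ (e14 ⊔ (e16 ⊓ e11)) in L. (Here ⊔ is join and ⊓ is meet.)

e17

e17 ∨ e11 = e17
e10 ∧ e5 = e10
e17 ∧ e10 = e10
e16 ∧ e11 = e11
e14 ∨ e11 = e17
e10 ∨ e17 = e17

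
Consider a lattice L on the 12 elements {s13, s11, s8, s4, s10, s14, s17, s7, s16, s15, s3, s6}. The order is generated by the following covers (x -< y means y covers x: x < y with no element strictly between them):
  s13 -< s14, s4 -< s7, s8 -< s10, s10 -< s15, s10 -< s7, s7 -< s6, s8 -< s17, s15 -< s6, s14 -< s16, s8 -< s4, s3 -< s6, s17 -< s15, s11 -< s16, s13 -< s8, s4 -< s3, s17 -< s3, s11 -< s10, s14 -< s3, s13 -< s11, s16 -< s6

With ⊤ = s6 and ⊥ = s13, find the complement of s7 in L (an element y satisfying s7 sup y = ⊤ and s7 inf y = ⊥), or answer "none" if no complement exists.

Need y with s7 ∨ y = s6 and s7 ∧ y = s13.
Checking each element gives: s14.

s14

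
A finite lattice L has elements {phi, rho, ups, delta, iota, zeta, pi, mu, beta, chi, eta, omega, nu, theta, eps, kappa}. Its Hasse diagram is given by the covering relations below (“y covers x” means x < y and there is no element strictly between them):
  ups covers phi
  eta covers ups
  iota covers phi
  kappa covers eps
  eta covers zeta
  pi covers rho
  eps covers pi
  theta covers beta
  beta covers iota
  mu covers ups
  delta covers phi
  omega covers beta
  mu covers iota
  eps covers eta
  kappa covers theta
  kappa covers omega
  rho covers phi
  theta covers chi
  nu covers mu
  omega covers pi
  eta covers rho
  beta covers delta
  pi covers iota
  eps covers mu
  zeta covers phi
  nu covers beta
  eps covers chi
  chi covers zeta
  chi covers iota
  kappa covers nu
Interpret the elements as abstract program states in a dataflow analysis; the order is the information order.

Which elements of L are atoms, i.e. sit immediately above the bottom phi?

The atoms are exactly the elements that cover phi: delta, iota, rho, ups, zeta.

delta, iota, rho, ups, zeta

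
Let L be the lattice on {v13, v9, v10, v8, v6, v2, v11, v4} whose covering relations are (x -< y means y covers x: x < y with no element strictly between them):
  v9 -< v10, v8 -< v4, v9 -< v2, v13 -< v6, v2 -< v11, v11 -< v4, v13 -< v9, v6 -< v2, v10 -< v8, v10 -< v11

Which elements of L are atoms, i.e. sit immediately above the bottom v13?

The atoms are exactly the elements that cover v13: v6, v9.

v6, v9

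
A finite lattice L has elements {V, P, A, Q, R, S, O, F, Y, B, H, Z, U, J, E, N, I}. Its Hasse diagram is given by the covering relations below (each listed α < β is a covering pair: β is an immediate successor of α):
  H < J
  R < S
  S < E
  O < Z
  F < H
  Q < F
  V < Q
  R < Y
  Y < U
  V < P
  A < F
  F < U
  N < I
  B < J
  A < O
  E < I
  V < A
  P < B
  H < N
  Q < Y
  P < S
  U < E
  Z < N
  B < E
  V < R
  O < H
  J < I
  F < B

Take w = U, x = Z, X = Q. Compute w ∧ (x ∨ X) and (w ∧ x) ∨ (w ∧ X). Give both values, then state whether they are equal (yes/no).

F; F; yes

x ∨ X = N, so w ∧ (x ∨ X) = U ∧ N = F.
w ∧ x = A and w ∧ X = Q, so (w ∧ x) ∨ (w ∧ X) = A ∨ Q = F.
Equal: yes.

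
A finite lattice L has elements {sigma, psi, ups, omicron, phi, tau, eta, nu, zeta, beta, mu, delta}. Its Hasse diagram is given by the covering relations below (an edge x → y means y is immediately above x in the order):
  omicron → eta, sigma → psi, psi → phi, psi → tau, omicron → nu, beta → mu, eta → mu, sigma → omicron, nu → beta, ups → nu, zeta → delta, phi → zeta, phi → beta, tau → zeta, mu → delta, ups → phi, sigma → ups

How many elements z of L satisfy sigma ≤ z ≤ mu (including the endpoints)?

9

The interval [sigma, mu] = {beta, eta, mu, nu, omicron, phi, psi, sigma, ups}, which has 9 elements.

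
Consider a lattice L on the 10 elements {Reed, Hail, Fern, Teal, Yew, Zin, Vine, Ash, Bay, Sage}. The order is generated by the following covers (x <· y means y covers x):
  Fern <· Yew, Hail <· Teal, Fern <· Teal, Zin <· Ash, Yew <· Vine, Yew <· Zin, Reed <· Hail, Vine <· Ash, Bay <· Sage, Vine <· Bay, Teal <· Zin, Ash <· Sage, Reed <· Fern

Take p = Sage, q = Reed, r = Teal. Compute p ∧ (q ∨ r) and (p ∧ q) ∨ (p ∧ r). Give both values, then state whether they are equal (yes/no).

q ∨ r = Teal, so p ∧ (q ∨ r) = Sage ∧ Teal = Teal.
p ∧ q = Reed and p ∧ r = Teal, so (p ∧ q) ∨ (p ∧ r) = Reed ∨ Teal = Teal.
Equal: yes.

Teal; Teal; yes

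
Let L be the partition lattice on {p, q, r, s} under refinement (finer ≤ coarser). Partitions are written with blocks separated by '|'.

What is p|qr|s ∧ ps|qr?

Common lower bounds of {p|qr|s, ps|qr}: p|qr|s, p|q|r|s.
The greatest among these is p|qr|s.

p|qr|s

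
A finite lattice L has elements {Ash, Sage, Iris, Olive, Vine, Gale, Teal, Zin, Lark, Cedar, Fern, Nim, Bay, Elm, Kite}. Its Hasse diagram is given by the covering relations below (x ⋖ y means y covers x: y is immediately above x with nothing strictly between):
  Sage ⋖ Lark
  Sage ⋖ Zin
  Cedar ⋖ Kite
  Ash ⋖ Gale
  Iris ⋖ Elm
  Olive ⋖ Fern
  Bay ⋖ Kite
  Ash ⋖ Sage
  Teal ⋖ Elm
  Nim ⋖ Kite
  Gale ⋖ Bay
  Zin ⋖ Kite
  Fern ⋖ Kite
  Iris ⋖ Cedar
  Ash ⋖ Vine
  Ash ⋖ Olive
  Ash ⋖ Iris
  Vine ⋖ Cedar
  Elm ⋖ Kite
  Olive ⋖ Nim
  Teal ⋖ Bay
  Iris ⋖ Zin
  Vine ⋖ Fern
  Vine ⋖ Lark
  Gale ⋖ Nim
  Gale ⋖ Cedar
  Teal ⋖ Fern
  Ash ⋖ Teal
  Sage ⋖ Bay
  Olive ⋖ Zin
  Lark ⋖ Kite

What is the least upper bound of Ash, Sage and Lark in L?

Lark

Common upper bounds of {Ash, Sage, Lark}: Kite, Lark.
The least among these is Lark.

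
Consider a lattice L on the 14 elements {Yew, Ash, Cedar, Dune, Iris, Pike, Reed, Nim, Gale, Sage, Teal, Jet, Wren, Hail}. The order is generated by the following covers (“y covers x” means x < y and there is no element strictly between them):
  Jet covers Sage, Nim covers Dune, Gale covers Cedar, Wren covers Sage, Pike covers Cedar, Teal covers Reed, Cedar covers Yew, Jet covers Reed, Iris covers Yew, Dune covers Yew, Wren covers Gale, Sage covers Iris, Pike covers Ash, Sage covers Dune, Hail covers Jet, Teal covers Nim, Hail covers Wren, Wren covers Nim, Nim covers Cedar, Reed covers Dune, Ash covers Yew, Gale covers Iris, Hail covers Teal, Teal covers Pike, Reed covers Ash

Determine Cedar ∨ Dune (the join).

Common upper bounds of {Cedar, Dune}: Hail, Nim, Teal, Wren.
The least among these is Nim.

Nim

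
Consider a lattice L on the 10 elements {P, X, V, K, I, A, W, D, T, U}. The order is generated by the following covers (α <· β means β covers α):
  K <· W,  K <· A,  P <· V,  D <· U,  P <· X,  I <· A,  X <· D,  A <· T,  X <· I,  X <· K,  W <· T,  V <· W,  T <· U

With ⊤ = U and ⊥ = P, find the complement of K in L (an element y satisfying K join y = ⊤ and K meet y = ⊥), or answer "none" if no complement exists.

none

For every candidate y, either K ∨ y ≠ U or K ∧ y ≠ P; no complement exists.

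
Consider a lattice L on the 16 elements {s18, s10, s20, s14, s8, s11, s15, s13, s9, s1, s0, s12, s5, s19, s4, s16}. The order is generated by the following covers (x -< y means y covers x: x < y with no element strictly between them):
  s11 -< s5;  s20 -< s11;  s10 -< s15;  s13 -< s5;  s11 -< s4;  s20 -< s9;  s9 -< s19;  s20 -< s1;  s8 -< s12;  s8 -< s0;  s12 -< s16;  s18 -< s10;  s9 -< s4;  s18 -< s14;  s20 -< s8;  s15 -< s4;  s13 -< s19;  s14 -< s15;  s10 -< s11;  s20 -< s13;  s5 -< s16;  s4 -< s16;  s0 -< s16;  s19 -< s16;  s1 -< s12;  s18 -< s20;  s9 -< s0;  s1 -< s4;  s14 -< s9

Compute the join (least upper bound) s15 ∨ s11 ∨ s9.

Common upper bounds of {s15, s11, s9}: s16, s4.
The least among these is s4.

s4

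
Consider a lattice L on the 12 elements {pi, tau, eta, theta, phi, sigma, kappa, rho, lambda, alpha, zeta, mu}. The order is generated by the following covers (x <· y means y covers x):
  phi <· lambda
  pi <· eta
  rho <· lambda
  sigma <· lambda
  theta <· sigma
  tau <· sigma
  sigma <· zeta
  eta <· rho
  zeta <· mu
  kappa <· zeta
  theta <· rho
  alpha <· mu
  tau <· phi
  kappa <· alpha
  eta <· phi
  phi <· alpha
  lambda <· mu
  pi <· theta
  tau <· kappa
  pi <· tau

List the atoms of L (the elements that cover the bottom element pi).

The atoms are exactly the elements that cover pi: eta, tau, theta.

eta, tau, theta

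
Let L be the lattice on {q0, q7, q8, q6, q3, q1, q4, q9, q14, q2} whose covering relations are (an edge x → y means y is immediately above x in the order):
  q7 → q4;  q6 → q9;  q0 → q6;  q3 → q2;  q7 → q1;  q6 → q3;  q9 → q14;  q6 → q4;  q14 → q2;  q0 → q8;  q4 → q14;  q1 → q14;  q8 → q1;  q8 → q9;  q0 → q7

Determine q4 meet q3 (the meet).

q6

Common lower bounds of {q4, q3}: q0, q6.
The greatest among these is q6.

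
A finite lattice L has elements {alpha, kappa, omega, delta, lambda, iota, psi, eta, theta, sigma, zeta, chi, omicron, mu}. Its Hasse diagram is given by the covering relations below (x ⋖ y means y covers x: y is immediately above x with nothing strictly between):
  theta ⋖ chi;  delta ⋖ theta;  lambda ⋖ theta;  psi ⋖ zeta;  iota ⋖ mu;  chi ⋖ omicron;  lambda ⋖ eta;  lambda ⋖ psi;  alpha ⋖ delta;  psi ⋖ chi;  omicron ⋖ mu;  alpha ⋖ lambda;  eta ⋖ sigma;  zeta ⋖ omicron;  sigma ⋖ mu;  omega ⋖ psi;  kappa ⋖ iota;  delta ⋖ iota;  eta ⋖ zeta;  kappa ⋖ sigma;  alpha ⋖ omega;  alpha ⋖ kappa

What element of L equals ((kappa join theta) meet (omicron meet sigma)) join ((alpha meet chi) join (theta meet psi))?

eta

kappa ∨ theta = mu
omicron ∧ sigma = eta
mu ∧ eta = eta
alpha ∧ chi = alpha
theta ∧ psi = lambda
alpha ∨ lambda = lambda
eta ∨ lambda = eta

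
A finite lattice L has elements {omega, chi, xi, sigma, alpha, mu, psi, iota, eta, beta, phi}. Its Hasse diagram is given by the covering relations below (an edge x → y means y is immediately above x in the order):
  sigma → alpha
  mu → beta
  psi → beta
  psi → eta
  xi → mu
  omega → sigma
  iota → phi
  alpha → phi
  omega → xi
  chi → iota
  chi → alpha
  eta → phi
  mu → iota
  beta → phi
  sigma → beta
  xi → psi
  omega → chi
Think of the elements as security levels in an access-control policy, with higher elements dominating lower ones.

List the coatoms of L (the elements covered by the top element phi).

alpha, beta, eta, iota

The coatoms are exactly the elements covered by phi: alpha, beta, eta, iota.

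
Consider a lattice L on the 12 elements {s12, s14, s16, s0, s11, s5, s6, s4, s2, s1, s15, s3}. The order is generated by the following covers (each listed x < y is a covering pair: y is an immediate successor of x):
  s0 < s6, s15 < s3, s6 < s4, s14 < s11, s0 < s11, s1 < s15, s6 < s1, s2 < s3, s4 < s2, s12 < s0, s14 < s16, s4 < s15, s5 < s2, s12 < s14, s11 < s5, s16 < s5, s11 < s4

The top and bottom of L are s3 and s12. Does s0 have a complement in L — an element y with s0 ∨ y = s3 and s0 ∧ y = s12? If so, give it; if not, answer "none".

none

For every candidate y, either s0 ∨ y ≠ s3 or s0 ∧ y ≠ s12; no complement exists.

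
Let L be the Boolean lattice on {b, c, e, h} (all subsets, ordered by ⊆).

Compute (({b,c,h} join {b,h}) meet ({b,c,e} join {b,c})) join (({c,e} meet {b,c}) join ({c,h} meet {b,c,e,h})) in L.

{b,c,h} ∨ {b,h} = {b,c,h}
{b,c,e} ∨ {b,c} = {b,c,e}
{b,c,h} ∧ {b,c,e} = {b,c}
{c,e} ∧ {b,c} = {c}
{c,h} ∧ {b,c,e,h} = {c,h}
{c} ∨ {c,h} = {c,h}
{b,c} ∨ {c,h} = {b,c,h}

{b,c,h}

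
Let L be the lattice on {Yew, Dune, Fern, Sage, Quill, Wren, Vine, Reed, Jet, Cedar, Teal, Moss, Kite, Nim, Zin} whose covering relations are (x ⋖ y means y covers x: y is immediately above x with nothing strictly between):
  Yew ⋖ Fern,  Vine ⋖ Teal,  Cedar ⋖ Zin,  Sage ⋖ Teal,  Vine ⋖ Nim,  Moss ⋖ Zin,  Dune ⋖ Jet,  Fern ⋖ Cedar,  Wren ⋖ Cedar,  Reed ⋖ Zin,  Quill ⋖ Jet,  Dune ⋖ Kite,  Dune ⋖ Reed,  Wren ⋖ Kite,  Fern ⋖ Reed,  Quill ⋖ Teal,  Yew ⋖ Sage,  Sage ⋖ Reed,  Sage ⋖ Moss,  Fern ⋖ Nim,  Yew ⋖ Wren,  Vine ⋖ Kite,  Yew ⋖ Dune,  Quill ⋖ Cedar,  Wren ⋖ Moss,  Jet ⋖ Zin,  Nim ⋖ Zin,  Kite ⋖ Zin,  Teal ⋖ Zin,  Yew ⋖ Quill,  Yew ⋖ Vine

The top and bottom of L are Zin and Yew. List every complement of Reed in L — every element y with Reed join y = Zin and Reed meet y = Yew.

Quill, Vine, Wren

Need y with Reed ∨ y = Zin and Reed ∧ y = Yew.
Checking each element gives: Quill, Vine, Wren.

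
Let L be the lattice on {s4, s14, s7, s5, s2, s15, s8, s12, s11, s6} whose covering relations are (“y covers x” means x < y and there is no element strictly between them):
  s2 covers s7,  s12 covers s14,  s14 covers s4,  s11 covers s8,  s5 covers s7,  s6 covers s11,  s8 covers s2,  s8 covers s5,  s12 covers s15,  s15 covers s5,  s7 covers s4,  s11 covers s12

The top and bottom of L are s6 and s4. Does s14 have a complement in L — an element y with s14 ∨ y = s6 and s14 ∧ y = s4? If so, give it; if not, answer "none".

For every candidate y, either s14 ∨ y ≠ s6 or s14 ∧ y ≠ s4; no complement exists.

none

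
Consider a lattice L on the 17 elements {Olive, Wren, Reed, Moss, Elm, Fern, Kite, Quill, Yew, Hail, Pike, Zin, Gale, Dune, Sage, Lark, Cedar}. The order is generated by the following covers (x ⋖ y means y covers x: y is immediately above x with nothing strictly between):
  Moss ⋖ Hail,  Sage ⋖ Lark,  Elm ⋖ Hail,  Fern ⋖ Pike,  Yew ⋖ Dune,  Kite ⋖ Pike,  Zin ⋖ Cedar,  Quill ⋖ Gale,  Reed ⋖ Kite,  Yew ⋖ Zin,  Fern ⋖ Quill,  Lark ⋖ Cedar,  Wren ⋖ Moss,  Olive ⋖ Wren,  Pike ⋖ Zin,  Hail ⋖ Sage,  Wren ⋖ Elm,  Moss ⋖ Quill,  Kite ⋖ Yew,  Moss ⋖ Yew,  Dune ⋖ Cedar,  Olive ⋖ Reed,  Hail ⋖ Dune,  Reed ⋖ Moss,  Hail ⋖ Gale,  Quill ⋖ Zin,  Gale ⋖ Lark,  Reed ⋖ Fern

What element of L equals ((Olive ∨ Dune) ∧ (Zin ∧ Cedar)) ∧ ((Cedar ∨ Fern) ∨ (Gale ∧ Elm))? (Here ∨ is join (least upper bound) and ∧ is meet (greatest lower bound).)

Olive ∨ Dune = Dune
Zin ∧ Cedar = Zin
Dune ∧ Zin = Yew
Cedar ∨ Fern = Cedar
Gale ∧ Elm = Elm
Cedar ∨ Elm = Cedar
Yew ∧ Cedar = Yew

Yew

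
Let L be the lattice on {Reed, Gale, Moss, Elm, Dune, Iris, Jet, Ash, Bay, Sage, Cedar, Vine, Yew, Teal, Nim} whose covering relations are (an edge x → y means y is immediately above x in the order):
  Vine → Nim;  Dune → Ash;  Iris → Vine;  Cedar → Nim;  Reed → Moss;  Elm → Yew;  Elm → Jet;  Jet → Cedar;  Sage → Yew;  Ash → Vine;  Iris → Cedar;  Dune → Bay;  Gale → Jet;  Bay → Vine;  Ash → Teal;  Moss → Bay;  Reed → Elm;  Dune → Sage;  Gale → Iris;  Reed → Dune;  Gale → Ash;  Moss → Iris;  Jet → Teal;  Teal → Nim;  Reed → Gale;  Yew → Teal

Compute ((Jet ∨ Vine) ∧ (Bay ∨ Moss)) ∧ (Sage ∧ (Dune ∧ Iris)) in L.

Jet ∨ Vine = Nim
Bay ∨ Moss = Bay
Nim ∧ Bay = Bay
Dune ∧ Iris = Reed
Sage ∧ Reed = Reed
Bay ∧ Reed = Reed

Reed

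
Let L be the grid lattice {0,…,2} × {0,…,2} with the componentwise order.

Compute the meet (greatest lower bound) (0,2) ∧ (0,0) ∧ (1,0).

In a product of chains, the meet is componentwise min, giving (0,0).

(0,0)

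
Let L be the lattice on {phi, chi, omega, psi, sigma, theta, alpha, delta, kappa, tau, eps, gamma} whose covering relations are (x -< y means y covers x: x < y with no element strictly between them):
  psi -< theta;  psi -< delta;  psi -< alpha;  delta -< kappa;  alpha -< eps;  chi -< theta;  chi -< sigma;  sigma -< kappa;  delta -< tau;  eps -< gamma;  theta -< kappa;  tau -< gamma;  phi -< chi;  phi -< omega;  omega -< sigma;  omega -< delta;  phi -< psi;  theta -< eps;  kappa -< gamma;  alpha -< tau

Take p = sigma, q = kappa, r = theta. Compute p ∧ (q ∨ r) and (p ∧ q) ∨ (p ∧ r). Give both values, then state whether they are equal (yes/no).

q ∨ r = kappa, so p ∧ (q ∨ r) = sigma ∧ kappa = sigma.
p ∧ q = sigma and p ∧ r = chi, so (p ∧ q) ∨ (p ∧ r) = sigma ∨ chi = sigma.
Equal: yes.

sigma; sigma; yes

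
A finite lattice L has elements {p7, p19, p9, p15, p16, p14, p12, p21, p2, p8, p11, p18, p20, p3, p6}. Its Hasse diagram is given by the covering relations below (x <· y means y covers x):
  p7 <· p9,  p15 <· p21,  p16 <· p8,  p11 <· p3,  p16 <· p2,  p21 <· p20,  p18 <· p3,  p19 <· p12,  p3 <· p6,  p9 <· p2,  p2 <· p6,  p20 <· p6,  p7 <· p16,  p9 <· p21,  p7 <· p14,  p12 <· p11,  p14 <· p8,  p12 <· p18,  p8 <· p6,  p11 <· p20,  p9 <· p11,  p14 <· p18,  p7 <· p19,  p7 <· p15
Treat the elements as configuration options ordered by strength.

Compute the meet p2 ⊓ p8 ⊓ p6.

p16

Common lower bounds of {p2, p8, p6}: p16, p7.
The greatest among these is p16.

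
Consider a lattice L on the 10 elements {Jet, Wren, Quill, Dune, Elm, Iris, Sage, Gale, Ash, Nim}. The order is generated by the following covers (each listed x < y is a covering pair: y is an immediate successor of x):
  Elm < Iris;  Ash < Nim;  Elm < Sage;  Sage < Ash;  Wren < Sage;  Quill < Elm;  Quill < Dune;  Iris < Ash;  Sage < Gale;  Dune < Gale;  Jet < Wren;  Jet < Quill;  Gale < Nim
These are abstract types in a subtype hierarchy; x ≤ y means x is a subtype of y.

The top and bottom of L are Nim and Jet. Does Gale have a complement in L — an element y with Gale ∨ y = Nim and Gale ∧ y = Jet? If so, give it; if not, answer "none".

For every candidate y, either Gale ∨ y ≠ Nim or Gale ∧ y ≠ Jet; no complement exists.

none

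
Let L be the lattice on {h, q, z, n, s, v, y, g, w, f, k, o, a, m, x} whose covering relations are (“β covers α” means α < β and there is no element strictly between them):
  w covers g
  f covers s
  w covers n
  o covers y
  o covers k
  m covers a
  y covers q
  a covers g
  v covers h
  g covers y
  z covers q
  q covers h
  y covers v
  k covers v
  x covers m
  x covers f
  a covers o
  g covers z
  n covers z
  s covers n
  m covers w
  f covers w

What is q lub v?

Common upper bounds of {q, v}: a, f, g, m, o, w, x, y.
The least among these is y.

y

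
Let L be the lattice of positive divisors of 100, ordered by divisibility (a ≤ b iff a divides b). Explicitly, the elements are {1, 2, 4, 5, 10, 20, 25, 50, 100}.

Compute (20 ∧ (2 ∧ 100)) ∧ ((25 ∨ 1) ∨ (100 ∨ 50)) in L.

2

2 ∧ 100 = 2
20 ∧ 2 = 2
25 ∨ 1 = 25
100 ∨ 50 = 100
25 ∨ 100 = 100
2 ∧ 100 = 2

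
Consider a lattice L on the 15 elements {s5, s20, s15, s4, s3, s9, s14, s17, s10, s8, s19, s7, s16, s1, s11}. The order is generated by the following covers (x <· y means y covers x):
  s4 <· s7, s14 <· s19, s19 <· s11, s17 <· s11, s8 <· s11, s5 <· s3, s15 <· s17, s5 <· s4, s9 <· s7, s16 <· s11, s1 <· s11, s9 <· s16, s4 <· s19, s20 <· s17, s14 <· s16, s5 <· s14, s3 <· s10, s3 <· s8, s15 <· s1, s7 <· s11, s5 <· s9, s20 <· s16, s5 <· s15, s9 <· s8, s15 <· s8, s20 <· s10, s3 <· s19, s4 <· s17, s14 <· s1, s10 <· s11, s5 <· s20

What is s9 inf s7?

s9

Common lower bounds of {s9, s7}: s5, s9.
The greatest among these is s9.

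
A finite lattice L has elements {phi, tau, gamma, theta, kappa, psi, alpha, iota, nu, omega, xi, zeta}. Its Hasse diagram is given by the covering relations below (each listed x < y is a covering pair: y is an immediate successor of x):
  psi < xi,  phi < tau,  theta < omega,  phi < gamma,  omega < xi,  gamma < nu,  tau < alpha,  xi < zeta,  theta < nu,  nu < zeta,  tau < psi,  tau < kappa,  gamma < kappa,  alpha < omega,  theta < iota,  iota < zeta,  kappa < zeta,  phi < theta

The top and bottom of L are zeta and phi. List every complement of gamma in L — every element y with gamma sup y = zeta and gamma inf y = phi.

Need y with gamma ∨ y = zeta and gamma ∧ y = phi.
Checking each element gives: alpha, iota, omega, psi, xi.

alpha, iota, omega, psi, xi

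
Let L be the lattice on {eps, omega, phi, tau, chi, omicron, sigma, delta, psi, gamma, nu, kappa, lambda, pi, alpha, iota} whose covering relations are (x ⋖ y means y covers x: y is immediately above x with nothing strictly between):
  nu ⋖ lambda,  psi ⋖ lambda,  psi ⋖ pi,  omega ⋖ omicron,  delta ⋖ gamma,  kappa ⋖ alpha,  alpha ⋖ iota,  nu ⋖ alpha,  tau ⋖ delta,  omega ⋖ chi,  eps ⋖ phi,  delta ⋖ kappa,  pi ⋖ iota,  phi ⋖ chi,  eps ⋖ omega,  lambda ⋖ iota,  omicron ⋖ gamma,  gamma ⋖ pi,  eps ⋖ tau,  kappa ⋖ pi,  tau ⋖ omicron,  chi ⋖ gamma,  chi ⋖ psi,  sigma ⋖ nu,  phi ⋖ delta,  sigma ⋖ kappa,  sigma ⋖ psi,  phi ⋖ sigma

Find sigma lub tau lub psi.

Common upper bounds of {sigma, tau, psi}: iota, pi.
The least among these is pi.

pi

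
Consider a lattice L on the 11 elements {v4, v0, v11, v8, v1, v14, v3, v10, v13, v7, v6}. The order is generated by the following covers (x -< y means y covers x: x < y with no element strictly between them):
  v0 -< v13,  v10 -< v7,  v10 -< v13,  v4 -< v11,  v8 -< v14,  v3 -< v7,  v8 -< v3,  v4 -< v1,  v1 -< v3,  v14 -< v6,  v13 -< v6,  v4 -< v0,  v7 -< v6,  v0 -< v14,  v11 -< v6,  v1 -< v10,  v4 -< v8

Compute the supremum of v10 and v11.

v6

Common upper bounds of {v10, v11}: v6.
The least among these is v6.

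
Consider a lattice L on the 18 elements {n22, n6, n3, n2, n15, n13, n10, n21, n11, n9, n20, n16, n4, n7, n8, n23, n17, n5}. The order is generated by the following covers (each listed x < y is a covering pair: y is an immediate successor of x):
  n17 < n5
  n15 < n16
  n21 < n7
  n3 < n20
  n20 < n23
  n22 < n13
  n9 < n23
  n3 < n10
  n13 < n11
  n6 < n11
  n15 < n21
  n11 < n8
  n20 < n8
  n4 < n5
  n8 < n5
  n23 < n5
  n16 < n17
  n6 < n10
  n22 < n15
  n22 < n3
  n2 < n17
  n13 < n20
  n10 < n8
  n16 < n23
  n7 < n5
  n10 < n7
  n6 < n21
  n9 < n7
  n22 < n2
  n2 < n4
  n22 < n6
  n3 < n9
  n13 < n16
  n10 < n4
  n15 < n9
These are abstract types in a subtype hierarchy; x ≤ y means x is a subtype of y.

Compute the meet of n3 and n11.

Common lower bounds of {n3, n11}: n22.
The greatest among these is n22.

n22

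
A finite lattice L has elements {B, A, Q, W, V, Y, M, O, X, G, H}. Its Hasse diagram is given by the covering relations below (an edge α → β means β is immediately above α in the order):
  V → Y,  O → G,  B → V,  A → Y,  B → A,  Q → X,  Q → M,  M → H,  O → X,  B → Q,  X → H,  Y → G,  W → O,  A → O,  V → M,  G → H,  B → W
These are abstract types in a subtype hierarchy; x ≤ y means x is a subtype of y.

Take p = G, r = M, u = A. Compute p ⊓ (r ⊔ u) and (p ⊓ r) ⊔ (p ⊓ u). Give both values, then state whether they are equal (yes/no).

r ⊔ u = H, so p ⊓ (r ⊔ u) = G ⊓ H = G.
p ⊓ r = V and p ⊓ u = A, so (p ⊓ r) ⊔ (p ⊓ u) = V ⊔ A = Y.
Equal: no.

G; Y; no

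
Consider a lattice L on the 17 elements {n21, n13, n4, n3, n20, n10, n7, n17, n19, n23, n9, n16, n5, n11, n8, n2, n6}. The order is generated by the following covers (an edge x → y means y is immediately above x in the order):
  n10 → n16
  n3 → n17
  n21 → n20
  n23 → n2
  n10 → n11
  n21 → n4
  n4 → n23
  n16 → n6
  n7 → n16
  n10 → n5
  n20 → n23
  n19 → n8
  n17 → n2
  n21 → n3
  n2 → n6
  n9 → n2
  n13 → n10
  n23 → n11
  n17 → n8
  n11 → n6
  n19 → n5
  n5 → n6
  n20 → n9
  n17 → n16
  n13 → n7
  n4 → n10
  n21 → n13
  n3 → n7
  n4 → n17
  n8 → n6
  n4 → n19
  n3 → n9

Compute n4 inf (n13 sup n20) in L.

n13 ∨ n20 = n11
n4 ∧ n11 = n4

n4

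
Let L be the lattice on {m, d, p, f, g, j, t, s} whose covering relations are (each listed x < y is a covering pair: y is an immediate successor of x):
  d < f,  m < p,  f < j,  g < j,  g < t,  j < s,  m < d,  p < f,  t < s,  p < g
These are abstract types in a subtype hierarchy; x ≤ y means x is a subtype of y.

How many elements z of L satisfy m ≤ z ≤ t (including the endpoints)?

The interval [m, t] = {g, m, p, t}, which has 4 elements.

4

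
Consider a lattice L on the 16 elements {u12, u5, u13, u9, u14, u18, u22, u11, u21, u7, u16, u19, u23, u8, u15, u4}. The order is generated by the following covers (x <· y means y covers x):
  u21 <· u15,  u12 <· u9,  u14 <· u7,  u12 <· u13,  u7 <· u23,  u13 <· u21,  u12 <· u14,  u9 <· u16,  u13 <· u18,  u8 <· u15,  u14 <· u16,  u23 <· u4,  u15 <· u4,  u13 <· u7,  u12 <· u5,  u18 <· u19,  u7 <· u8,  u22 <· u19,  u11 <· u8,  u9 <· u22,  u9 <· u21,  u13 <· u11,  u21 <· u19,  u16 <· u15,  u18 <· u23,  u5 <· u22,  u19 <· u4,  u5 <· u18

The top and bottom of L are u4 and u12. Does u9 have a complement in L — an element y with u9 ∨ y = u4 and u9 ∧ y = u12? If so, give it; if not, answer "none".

Need y with u9 ∨ y = u4 and u9 ∧ y = u12.
Checking each element gives: u23.

u23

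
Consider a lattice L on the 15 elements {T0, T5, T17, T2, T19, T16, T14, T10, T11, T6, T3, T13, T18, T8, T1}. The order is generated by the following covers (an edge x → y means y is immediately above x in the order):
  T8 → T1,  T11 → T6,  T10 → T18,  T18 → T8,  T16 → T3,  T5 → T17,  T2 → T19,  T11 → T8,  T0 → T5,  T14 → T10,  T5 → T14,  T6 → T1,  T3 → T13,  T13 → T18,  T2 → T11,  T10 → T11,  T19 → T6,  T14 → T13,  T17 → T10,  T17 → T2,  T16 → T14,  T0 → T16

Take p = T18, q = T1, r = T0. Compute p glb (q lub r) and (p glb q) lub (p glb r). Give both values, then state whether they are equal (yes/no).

q lub r = T1, so p glb (q lub r) = T18 glb T1 = T18.
p glb q = T18 and p glb r = T0, so (p glb q) lub (p glb r) = T18 lub T0 = T18.
Equal: yes.

T18; T18; yes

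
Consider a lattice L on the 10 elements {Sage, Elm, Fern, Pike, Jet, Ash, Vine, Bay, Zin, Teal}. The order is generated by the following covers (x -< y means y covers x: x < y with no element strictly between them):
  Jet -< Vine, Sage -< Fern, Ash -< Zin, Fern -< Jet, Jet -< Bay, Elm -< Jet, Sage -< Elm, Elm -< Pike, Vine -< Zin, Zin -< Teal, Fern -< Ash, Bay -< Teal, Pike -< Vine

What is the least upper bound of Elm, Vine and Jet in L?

Vine

Common upper bounds of {Elm, Vine, Jet}: Teal, Vine, Zin.
The least among these is Vine.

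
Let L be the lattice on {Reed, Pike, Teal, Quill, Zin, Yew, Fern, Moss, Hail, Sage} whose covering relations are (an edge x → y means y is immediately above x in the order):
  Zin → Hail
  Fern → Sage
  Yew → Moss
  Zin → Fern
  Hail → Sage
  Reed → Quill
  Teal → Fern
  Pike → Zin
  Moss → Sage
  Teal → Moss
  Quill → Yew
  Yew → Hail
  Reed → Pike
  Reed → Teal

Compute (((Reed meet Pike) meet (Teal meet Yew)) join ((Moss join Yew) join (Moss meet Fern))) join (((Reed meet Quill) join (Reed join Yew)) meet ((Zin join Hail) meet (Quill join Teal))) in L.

Reed ∧ Pike = Reed
Teal ∧ Yew = Reed
Reed ∧ Reed = Reed
Moss ∨ Yew = Moss
Moss ∧ Fern = Teal
Moss ∨ Teal = Moss
Reed ∨ Moss = Moss
Reed ∧ Quill = Reed
Reed ∨ Yew = Yew
Reed ∨ Yew = Yew
Zin ∨ Hail = Hail
Quill ∨ Teal = Moss
Hail ∧ Moss = Yew
Yew ∧ Yew = Yew
Moss ∨ Yew = Moss

Moss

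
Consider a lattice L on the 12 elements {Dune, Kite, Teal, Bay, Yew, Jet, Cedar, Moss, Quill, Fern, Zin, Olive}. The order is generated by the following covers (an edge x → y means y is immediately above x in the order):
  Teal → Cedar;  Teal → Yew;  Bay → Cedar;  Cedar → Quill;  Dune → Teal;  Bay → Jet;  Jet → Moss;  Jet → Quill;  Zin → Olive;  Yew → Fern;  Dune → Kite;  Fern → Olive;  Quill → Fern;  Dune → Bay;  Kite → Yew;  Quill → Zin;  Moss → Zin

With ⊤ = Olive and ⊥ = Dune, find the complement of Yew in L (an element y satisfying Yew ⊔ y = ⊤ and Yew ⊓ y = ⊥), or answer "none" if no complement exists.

Need y with Yew ∨ y = Olive and Yew ∧ y = Dune.
Checking each element gives: Moss.

Moss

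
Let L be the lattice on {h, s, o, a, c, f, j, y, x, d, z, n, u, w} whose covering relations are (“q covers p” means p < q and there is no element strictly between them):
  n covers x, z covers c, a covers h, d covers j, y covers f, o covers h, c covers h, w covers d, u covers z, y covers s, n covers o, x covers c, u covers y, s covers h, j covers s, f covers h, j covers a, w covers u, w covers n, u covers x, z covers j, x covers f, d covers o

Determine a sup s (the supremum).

Common upper bounds of {a, s}: d, j, u, w, z.
The least among these is j.

j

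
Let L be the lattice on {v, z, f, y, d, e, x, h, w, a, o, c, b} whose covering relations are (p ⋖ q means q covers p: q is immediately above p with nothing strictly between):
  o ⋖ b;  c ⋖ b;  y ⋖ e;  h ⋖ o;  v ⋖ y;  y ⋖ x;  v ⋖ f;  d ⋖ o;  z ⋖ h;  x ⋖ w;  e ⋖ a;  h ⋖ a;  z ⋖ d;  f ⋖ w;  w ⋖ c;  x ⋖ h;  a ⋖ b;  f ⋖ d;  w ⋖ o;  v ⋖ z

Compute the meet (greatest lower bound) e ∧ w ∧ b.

Common lower bounds of {e, w, b}: v, y.
The greatest among these is y.

y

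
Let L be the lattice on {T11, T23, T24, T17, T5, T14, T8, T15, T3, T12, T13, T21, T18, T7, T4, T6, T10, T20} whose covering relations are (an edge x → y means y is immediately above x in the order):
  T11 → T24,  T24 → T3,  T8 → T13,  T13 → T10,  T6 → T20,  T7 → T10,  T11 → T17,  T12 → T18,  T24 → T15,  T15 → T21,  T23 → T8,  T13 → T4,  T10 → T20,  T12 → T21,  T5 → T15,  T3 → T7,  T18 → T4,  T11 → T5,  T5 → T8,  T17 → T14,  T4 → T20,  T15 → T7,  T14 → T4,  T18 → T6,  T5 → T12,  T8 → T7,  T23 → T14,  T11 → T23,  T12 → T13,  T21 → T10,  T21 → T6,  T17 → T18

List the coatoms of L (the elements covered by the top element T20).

The coatoms are exactly the elements covered by T20: T10, T4, T6.

T10, T4, T6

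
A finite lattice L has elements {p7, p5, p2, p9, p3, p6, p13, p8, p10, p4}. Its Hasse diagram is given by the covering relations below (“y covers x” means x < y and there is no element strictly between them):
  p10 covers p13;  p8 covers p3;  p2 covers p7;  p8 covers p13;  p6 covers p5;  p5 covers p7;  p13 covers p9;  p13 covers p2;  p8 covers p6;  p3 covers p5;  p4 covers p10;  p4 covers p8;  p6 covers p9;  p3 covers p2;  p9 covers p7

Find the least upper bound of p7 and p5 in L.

p5

Common upper bounds of {p7, p5}: p3, p4, p5, p6, p8.
The least among these is p5.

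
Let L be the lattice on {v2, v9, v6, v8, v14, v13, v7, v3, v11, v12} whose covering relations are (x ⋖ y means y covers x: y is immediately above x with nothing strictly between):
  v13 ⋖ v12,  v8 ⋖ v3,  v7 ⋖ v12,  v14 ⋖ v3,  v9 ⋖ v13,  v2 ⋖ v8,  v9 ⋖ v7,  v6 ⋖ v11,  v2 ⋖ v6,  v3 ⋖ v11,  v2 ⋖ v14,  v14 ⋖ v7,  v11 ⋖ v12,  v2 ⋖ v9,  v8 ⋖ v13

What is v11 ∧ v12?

v11

Common lower bounds of {v11, v12}: v11, v14, v2, v3, v6, v8.
The greatest among these is v11.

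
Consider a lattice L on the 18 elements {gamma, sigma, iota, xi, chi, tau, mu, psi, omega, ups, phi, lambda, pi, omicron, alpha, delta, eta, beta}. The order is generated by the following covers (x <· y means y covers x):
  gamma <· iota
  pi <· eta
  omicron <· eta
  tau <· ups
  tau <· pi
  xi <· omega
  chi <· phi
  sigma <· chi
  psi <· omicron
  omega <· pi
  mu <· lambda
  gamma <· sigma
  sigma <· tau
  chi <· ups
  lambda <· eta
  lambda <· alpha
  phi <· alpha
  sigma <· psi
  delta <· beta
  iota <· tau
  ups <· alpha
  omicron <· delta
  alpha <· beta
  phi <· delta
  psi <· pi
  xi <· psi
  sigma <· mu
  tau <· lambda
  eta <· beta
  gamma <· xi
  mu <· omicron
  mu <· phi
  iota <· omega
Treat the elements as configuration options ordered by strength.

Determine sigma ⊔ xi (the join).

psi

Common upper bounds of {sigma, xi}: beta, delta, eta, omicron, pi, psi.
The least among these is psi.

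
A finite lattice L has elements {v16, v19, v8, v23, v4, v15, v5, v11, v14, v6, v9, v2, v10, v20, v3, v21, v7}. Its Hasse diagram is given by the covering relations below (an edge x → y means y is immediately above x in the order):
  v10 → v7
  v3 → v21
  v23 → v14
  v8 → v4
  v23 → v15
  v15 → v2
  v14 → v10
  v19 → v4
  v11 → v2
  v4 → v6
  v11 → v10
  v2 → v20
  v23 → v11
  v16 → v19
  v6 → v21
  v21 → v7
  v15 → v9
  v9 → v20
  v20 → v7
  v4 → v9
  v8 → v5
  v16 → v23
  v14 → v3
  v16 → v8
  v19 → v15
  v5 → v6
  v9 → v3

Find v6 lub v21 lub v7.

Common upper bounds of {v6, v21, v7}: v7.
The least among these is v7.

v7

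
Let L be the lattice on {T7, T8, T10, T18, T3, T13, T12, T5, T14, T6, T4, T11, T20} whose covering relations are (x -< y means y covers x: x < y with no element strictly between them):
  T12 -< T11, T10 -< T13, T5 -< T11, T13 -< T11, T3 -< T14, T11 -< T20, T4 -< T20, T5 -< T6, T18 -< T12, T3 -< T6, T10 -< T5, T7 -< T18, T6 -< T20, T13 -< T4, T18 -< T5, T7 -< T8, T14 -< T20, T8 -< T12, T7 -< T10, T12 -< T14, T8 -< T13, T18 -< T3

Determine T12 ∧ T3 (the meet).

T18

Common lower bounds of {T12, T3}: T18, T7.
The greatest among these is T18.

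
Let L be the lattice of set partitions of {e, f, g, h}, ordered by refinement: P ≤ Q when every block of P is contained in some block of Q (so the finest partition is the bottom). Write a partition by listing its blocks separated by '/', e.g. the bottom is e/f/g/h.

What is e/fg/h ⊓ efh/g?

e/f/g/h

The meet (common refinement) of e/fg/h and efh/g intersects blocks pairwise, giving e/f/g/h.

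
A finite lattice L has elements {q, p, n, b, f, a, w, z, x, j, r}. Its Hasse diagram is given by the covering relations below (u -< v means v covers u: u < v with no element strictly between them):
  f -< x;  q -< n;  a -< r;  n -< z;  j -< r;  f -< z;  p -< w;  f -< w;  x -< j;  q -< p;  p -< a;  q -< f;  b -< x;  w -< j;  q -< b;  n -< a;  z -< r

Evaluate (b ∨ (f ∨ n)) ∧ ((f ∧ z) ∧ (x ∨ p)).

f ∨ n = z
b ∨ z = r
f ∧ z = f
x ∨ p = j
f ∧ j = f
r ∧ f = f

f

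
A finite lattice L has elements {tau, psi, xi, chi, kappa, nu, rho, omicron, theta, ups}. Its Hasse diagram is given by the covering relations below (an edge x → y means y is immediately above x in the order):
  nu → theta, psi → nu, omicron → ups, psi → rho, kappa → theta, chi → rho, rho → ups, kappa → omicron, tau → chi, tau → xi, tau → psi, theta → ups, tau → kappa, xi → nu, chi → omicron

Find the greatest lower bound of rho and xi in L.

tau

Common lower bounds of {rho, xi}: tau.
The greatest among these is tau.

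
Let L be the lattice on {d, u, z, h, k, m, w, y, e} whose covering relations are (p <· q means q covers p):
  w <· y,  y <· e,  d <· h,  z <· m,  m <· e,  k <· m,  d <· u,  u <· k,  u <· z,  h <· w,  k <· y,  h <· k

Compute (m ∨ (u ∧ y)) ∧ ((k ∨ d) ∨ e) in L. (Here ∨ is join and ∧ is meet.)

u ∧ y = u
m ∨ u = m
k ∨ d = k
k ∨ e = e
m ∧ e = m

m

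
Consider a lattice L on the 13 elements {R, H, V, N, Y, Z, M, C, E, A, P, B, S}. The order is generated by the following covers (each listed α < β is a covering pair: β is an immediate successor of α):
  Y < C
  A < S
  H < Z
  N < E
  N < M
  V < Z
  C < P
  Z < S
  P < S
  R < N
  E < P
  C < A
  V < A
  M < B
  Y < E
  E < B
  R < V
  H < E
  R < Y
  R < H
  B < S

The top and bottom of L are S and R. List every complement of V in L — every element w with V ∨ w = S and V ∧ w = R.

Need w with V ∨ w = S and V ∧ w = R.
Checking each element gives: B, E, M, N, P.

B, E, M, N, P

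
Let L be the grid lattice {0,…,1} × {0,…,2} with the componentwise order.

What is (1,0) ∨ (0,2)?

(1,2)

Common upper bounds of {(1,0), (0,2)}: (1,2).
The least among these is (1,2).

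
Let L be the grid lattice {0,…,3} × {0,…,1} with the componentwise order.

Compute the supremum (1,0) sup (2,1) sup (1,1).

(2,1)

In a product of chains, the join is componentwise max, giving (2,1).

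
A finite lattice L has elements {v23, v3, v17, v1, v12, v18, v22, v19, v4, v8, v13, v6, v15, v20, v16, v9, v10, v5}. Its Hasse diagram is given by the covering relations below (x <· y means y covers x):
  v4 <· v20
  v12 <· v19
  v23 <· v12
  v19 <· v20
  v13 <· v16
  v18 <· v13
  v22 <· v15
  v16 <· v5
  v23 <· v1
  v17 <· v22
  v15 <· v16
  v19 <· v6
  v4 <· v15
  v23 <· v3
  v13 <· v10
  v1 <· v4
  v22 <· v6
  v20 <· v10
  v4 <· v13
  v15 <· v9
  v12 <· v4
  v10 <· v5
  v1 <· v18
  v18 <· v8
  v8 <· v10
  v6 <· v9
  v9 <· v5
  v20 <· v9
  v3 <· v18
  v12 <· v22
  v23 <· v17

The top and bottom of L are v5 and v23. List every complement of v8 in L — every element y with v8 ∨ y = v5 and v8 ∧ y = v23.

v17, v22, v6

Need y with v8 ∨ y = v5 and v8 ∧ y = v23.
Checking each element gives: v17, v22, v6.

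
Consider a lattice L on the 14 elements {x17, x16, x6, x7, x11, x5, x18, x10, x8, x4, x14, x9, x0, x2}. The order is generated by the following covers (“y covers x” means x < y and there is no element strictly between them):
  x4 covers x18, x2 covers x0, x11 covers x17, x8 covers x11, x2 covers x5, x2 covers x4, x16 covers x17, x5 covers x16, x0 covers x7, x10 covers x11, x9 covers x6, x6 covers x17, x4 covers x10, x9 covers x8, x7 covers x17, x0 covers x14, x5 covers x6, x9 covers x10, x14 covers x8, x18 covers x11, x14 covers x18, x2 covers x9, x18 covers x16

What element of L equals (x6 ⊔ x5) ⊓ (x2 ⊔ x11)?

x5

x6 ∨ x5 = x5
x2 ∨ x11 = x2
x5 ∧ x2 = x5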